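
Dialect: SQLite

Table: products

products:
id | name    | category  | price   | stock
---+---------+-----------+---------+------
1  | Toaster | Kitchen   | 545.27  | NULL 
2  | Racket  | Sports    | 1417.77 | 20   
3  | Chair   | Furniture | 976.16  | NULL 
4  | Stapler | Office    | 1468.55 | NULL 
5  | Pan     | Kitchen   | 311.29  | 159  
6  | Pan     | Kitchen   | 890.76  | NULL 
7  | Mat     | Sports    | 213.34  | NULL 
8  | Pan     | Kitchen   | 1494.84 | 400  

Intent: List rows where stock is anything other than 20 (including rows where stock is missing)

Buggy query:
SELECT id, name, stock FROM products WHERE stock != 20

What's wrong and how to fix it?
Bug: Inequality against NULL is unknown, not true; rows with NULL are dropped

Fix: Handle NULL separately with IS NULL alongside the inequality

Corrected query:
SELECT id, name, stock FROM products WHERE stock != 20 OR stock IS NULL

Result:
id | name    | stock
---+---------+------
1  | Toaster | NULL 
3  | Chair   | NULL 
4  | Stapler | NULL 
5  | Pan     | 159  
6  | Pan     | NULL 
7  | Mat     | NULL 
8  | Pan     | 400  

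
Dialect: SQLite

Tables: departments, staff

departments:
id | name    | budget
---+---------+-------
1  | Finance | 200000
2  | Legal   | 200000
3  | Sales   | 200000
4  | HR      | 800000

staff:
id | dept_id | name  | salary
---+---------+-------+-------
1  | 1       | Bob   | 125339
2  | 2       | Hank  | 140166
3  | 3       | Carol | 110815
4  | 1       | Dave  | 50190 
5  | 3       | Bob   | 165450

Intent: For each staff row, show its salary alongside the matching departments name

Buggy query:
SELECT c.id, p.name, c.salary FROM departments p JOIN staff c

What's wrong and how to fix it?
Bug: JOIN with no ON clause produces a cartesian product; every staff row pairs with every departments row

Fix: Add ON c.dept_id = p.id to the JOIN

Corrected query:
SELECT c.id, p.name, c.salary FROM departments p JOIN staff c ON c.dept_id = p.id

Result:
id | name    | salary
---+---------+-------
1  | Finance | 125339
2  | Legal   | 140166
3  | Sales   | 110815
4  | Finance | 50190 
5  | Sales   | 165450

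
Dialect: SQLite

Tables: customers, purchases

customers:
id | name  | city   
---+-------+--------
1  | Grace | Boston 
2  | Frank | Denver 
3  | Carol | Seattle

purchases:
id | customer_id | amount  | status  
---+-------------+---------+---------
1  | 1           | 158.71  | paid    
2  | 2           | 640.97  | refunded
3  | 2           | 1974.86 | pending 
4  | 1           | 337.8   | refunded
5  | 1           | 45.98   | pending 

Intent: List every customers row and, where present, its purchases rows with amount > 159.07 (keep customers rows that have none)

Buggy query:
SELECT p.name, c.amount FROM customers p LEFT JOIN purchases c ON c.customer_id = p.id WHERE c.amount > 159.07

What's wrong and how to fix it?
Bug: A WHERE condition on the right-hand table after LEFT JOIN drops unmatched parents

Fix: Move the right-table condition into the ON clause so unmatched parents are kept

Corrected query:
SELECT p.name, c.amount FROM customers p LEFT JOIN purchases c ON c.customer_id = p.id AND c.amount > 159.07

Result:
name  | amount 
------+--------
Grace | 337.8  
Frank | 640.97 
Frank | 1974.86
Carol | NULL   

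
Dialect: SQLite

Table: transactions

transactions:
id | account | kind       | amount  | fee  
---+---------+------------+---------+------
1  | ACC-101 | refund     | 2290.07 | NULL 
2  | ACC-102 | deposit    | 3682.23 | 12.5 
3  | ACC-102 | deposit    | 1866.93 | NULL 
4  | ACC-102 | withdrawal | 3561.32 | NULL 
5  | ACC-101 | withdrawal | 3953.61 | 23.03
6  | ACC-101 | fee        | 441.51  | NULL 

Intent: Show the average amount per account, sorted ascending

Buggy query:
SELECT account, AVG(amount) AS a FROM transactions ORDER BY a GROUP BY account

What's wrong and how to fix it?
Bug: GROUP BY must precede ORDER BY

Fix: Move ORDER BY to the end, after GROUP BY

Corrected query:
SELECT account, AVG(amount) AS a FROM transactions GROUP BY account ORDER BY a

Result:
account | a          
--------+------------
ACC-101 | 2228.396667
ACC-102 | 3036.826667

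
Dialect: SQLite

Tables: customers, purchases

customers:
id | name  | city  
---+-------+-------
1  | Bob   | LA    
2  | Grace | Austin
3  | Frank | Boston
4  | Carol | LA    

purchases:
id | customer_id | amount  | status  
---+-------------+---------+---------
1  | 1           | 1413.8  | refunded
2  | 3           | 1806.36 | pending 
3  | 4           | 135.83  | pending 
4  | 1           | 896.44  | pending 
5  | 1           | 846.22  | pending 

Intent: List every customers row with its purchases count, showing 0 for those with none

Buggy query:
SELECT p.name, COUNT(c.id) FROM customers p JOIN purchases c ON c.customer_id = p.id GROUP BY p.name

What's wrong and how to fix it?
Bug: An inner join excludes parents with zero children

Fix: Switch to LEFT JOIN to retain unmatched parent rows

Corrected query:
SELECT p.name, COUNT(c.id) FROM customers p LEFT JOIN purchases c ON c.customer_id = p.id GROUP BY p.name

Result:
name  | COUNT(c.id)
------+------------
Bob   | 3          
Carol | 1          
Frank | 1          
Grace | 0          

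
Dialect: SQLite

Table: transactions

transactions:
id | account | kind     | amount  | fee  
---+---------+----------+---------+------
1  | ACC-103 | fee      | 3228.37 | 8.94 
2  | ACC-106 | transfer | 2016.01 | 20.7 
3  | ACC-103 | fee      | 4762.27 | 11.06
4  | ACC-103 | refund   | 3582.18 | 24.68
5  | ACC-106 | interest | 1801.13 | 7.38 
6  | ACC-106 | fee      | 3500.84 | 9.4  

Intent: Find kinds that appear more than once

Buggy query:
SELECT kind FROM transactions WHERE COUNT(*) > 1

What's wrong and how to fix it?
Bug: COUNT(*) is an aggregate and cannot be used in WHERE

Fix: GROUP BY kind, then filter groups with HAVING COUNT(*) > 1

Corrected query:
SELECT kind FROM transactions GROUP BY kind HAVING COUNT(*) > 1

Result:
kind
----
fee 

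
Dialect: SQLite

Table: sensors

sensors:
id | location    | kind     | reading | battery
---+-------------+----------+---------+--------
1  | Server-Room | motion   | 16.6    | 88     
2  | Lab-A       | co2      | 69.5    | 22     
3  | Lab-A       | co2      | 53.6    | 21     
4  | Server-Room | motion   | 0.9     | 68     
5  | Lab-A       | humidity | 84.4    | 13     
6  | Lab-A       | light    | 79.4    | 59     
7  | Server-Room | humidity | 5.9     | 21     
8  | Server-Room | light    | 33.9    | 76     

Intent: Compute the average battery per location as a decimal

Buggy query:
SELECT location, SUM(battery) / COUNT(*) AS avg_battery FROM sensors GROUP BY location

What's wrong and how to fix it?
Bug: SUM(battery) and COUNT(*) are both integers; the division truncates the fractional part

Fix: Multiply by 1.0 (or CAST to REAL) to force floating-point division

Corrected query:
SELECT location, SUM(battery) * 1.0 / COUNT(*) AS avg_battery FROM sensors GROUP BY location

Result:
location    | avg_battery
------------+------------
Lab-A       | 28.75      
Server-Room | 63.25      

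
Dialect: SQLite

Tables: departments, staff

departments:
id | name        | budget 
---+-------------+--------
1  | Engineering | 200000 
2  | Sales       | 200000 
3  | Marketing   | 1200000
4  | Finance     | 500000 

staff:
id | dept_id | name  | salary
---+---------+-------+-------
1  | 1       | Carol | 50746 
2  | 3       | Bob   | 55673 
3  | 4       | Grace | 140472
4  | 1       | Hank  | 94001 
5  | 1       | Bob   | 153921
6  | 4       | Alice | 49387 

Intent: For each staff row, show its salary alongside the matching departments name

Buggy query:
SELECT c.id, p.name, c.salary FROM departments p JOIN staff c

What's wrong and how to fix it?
Bug: Missing join condition: each staff row is matched to all departments rows instead of just its own

Fix: Specify the join condition linking the foreign key to the parent id

Corrected query:
SELECT c.id, p.name, c.salary FROM departments p JOIN staff c ON c.dept_id = p.id

Result:
id | name        | salary
---+-------------+-------
1  | Engineering | 50746 
2  | Marketing   | 55673 
3  | Finance     | 140472
4  | Engineering | 94001 
5  | Engineering | 153921
6  | Finance     | 49387 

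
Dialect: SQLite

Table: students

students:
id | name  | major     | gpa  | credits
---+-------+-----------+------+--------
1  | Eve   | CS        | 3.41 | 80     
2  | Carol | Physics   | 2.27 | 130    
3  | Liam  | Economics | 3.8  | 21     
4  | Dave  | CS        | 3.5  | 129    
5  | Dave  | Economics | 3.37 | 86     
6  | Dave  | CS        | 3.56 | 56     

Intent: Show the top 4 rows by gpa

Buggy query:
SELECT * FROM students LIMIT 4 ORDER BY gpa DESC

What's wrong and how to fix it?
Bug: ORDER BY cannot follow LIMIT; LIMIT is the final clause

Fix: Swap the clauses: ORDER BY first, then LIMIT

Corrected query:
SELECT * FROM students ORDER BY gpa DESC LIMIT 4

Result:
id | name | major     | gpa  | credits
---+------+-----------+------+--------
3  | Liam | Economics | 3.8  | 21     
6  | Dave | CS        | 3.56 | 56     
4  | Dave | CS        | 3.5  | 129    
1  | Eve  | CS        | 3.41 | 80     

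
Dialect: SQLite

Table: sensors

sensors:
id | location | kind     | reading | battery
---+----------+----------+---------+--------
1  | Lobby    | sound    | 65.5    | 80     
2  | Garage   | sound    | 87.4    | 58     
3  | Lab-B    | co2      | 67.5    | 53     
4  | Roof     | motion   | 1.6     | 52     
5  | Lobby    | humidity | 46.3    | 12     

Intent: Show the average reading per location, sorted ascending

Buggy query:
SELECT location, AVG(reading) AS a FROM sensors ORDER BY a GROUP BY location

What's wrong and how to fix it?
Bug: GROUP BY must precede ORDER BY

Fix: Move ORDER BY to the end, after GROUP BY

Corrected query:
SELECT location, AVG(reading) AS a FROM sensors GROUP BY location ORDER BY a

Result:
location | a   
---------+-----
Roof     | 1.6 
Lobby    | 55.9
Lab-B    | 67.5
Garage   | 87.4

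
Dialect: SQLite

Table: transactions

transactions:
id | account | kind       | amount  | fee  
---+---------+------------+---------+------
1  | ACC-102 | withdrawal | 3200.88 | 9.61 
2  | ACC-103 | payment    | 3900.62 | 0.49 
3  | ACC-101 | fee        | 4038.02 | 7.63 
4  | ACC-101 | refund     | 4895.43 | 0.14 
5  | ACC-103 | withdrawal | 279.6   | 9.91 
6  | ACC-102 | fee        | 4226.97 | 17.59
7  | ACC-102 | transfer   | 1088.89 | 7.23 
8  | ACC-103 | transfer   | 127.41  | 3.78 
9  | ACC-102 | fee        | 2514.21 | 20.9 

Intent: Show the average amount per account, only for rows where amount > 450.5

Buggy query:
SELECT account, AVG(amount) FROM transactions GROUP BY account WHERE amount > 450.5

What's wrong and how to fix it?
Bug: WHERE cannot follow GROUP BY

Fix: Place WHERE between FROM and GROUP BY

Corrected query:
SELECT account, AVG(amount) FROM transactions WHERE amount > 450.5 GROUP BY account

Result:
account | AVG(amount)
--------+------------
ACC-101 | 4466.725   
ACC-102 | 2757.7375  
ACC-103 | 3900.62    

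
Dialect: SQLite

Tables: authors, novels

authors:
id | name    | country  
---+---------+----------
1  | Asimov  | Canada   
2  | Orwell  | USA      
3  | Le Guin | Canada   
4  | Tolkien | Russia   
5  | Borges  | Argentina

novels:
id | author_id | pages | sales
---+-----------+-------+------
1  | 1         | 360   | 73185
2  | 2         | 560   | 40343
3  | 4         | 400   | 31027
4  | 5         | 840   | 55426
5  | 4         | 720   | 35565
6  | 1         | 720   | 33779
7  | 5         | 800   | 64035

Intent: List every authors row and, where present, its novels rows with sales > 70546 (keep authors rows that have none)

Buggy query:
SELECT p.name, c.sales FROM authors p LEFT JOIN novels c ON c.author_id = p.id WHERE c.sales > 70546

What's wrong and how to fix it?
Bug: Filtering c.sales in WHERE discards the NULL rows produced by LEFT JOIN, turning it into an inner join

Fix: Move the right-table condition into the ON clause so unmatched parents are kept

Corrected query:
SELECT p.name, c.sales FROM authors p LEFT JOIN novels c ON c.author_id = p.id AND c.sales > 70546

Result:
name    | sales
--------+------
Asimov  | 73185
Orwell  | NULL 
Le Guin | NULL 
Tolkien | NULL 
Borges  | NULL 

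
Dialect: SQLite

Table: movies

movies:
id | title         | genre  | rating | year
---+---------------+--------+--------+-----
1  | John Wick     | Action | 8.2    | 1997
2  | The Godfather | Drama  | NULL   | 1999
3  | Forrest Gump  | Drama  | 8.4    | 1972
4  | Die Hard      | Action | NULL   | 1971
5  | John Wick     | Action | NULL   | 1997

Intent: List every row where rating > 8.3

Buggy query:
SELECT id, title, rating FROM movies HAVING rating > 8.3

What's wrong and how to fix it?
Bug: This is a non-aggregate query (no GROUP BY, no aggregates), so in SQLite the HAVING clause is invalid here; a row-level condition belongs in WHERE

Fix: Replace HAVING with WHERE since the condition applies to individual rows

Corrected query:
SELECT id, title, rating FROM movies WHERE rating > 8.3

Result:
id | title        | rating
---+--------------+-------
3  | Forrest Gump | 8.4   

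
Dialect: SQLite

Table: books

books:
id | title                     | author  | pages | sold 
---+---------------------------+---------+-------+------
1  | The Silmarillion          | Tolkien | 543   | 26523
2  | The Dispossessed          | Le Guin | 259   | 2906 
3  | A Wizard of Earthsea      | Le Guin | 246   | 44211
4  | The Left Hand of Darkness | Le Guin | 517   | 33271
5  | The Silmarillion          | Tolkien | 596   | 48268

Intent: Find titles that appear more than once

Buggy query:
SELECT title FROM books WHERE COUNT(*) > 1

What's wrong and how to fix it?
Bug: COUNT(*) is an aggregate and cannot be used in WHERE

Fix: Group first, then use HAVING for the count condition

Corrected query:
SELECT title FROM books GROUP BY title HAVING COUNT(*) > 1

Result:
title           
----------------
The Silmarillion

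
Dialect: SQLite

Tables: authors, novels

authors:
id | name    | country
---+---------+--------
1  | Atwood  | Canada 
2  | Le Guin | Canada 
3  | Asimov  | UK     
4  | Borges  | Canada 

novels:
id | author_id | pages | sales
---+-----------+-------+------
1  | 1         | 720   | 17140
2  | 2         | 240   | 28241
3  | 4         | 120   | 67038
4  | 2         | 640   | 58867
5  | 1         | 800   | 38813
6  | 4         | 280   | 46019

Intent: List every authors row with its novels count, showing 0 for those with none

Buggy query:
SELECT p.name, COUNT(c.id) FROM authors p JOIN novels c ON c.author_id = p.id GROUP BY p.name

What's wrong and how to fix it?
Bug: INNER JOIN drops authors rows that have no matching novels rows

Fix: Switch to LEFT JOIN to retain unmatched parent rows

Corrected query:
SELECT p.name, COUNT(c.id) FROM authors p LEFT JOIN novels c ON c.author_id = p.id GROUP BY p.name

Result:
name    | COUNT(c.id)
--------+------------
Asimov  | 0          
Atwood  | 2          
Borges  | 2          
Le Guin | 2          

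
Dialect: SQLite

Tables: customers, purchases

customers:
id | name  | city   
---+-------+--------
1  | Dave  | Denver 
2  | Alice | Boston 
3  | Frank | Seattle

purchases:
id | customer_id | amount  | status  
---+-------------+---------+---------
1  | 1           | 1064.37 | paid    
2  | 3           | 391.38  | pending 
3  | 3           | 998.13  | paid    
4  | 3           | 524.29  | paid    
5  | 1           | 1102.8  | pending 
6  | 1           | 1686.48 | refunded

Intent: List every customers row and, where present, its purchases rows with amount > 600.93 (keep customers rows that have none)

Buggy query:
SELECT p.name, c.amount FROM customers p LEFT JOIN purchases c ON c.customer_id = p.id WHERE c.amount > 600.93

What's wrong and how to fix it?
Bug: A WHERE condition on the right-hand table after LEFT JOIN drops unmatched parents

Fix: Move the right-table condition into the ON clause so unmatched parents are kept

Corrected query:
SELECT p.name, c.amount FROM customers p LEFT JOIN purchases c ON c.customer_id = p.id AND c.amount > 600.93

Result:
name  | amount 
------+--------
Dave  | 1064.37
Dave  | 1102.8 
Dave  | 1686.48
Alice | NULL   
Frank | 998.13 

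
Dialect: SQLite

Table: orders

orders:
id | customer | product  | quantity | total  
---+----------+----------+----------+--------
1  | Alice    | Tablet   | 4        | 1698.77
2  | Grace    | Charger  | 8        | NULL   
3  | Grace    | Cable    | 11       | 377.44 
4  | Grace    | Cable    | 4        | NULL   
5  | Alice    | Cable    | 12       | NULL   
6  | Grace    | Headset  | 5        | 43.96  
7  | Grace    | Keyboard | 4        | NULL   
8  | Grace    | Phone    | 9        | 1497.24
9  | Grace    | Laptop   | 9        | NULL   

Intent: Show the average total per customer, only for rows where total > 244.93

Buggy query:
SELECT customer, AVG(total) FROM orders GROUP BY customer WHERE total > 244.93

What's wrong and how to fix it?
Bug: Row-level WHERE must come before GROUP BY in the clause order

Fix: Place WHERE between FROM and GROUP BY

Corrected query:
SELECT customer, AVG(total) FROM orders WHERE total > 244.93 GROUP BY customer

Result:
customer | AVG(total)
---------+-----------
Alice    | 1698.77   
Grace    | 937.34    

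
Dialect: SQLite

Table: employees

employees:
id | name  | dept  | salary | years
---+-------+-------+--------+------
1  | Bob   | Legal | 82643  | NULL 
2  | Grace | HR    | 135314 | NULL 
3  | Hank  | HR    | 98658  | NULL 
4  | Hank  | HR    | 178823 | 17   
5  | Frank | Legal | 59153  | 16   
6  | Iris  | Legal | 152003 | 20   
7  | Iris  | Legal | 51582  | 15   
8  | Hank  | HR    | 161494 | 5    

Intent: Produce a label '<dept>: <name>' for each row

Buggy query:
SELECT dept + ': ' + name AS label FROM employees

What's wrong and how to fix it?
Bug: '+' is numeric addition; on text columns SQLite converts them to 0 instead of concatenating

Fix: Replace + with || to concatenate text

Corrected query:
SELECT dept || ': ' || name AS label FROM employees

Result:
label       
------------
Legal: Bob  
HR: Grace   
HR: Hank    
HR: Hank    
Legal: Frank
Legal: Iris 
Legal: Iris 
HR: Hank    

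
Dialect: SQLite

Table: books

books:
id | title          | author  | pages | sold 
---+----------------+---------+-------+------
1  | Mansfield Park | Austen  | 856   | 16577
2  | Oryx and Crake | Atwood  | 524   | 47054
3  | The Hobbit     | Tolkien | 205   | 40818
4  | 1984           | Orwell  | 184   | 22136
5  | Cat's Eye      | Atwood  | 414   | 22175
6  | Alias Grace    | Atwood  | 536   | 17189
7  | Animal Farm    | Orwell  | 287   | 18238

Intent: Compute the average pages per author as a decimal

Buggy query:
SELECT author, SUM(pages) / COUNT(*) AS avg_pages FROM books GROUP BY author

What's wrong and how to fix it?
Bug: SUM(pages) and COUNT(*) are both integers; the division truncates the fractional part

Fix: Cast one side to REAL so the division keeps the fractional part

Corrected query:
SELECT author, SUM(pages) * 1.0 / COUNT(*) AS avg_pages FROM books GROUP BY author

Result:
author  | avg_pages 
--------+-----------
Atwood  | 491.333333
Austen  | 856       
Orwell  | 235.5     
Tolkien | 205       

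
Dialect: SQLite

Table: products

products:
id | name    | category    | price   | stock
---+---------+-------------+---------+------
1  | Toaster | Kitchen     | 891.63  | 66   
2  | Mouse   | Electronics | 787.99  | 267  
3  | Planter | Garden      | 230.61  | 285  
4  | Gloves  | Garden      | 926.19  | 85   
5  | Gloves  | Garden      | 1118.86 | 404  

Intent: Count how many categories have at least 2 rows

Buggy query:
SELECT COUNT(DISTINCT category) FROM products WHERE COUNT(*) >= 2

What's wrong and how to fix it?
Bug: WHERE filters individual rows, not groups, so a group-level COUNT is invalid there

Fix: Use a subquery that GROUPs and filters with HAVING, then count its rows

Corrected query:
SELECT COUNT(*) FROM (SELECT category FROM products GROUP BY category HAVING COUNT(*) >= 2)

Result:
COUNT(*)
--------
1       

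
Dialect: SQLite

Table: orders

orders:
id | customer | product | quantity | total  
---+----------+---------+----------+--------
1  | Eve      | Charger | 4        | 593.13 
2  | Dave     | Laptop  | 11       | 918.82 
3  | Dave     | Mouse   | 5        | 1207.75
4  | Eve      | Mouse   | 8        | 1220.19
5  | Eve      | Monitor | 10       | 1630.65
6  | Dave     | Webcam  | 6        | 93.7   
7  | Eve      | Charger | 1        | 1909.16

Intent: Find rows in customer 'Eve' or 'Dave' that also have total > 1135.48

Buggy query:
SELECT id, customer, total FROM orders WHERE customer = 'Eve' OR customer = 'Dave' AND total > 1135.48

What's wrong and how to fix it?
Bug: AND binds tighter than OR, so this parses as customer = 'Eve' OR (customer = 'Dave' AND total > 1135.48)

Fix: Add parentheses around the OR so the AND applies to both alternatives

Corrected query:
SELECT id, customer, total FROM orders WHERE (customer = 'Eve' OR customer = 'Dave') AND total > 1135.48

Result:
id | customer | total  
---+----------+--------
3  | Dave     | 1207.75
4  | Eve      | 1220.19
5  | Eve      | 1630.65
7  | Eve      | 1909.16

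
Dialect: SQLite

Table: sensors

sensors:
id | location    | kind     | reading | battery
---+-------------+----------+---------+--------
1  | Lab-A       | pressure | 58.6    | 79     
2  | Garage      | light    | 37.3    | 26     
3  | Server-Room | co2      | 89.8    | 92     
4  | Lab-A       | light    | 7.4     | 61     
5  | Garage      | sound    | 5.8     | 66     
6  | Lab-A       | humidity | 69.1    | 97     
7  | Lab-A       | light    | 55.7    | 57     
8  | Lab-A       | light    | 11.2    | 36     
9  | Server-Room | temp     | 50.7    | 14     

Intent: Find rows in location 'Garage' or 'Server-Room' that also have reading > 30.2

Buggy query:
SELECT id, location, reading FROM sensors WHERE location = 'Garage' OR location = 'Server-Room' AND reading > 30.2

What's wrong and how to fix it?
Bug: AND binds tighter than OR, so this parses as location = 'Garage' OR (location = 'Server-Room' AND reading > 30.2)

Fix: Add parentheses around the OR so the AND applies to both alternatives

Corrected query:
SELECT id, location, reading FROM sensors WHERE (location = 'Garage' OR location = 'Server-Room') AND reading > 30.2

Result:
id | location    | reading
---+-------------+--------
2  | Garage      | 37.3   
3  | Server-Room | 89.8   
9  | Server-Room | 50.7   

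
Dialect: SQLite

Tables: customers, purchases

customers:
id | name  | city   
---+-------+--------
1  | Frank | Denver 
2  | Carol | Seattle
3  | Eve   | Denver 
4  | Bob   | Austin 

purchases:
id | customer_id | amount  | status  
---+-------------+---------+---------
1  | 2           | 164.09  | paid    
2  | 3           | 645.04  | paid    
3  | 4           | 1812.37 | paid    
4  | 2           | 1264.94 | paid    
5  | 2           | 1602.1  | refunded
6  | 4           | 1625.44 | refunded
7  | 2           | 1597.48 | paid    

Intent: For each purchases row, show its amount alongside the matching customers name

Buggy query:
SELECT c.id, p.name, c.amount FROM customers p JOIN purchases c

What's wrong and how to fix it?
Bug: JOIN with no ON clause produces a cartesian product; every purchases row pairs with every customers row

Fix: Add ON c.customer_id = p.id to the JOIN

Corrected query:
SELECT c.id, p.name, c.amount FROM customers p JOIN purchases c ON c.customer_id = p.id

Result:
id | name  | amount 
---+-------+--------
1  | Carol | 164.09 
2  | Eve   | 645.04 
3  | Bob   | 1812.37
4  | Carol | 1264.94
5  | Carol | 1602.1 
6  | Bob   | 1625.44
7  | Carol | 1597.48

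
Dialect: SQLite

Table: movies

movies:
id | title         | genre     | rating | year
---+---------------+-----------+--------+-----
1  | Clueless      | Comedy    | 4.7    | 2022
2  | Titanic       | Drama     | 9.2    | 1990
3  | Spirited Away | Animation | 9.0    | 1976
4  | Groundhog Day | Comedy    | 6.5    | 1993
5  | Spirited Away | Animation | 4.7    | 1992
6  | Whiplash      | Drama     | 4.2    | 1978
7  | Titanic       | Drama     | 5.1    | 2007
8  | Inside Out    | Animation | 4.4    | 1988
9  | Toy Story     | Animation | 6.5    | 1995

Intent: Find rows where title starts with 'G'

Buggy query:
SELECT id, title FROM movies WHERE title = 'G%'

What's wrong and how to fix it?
Bug: '=' compares the literal string including the % character; pattern matching needs LIKE

Fix: Use LIKE for wildcard pattern matching

Corrected query:
SELECT id, title FROM movies WHERE title LIKE 'G%'

Result:
id | title        
---+--------------
4  | Groundhog Day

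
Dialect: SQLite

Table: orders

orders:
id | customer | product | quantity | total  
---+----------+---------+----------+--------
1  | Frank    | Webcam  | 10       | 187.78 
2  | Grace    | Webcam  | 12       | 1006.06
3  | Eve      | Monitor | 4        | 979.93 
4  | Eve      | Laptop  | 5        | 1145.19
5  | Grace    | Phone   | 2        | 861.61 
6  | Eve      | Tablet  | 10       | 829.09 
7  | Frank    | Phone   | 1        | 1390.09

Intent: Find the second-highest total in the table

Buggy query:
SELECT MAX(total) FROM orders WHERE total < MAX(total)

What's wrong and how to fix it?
Bug: The inner MAX is an aggregate inside WHERE, which is not allowed

Fix: Compute the overall MAX in a subquery, then take MAX of rows below it

Corrected query:
SELECT MAX(total) FROM orders WHERE total < (SELECT MAX(total) FROM orders)

Result:
MAX(total)
----------
1145.19   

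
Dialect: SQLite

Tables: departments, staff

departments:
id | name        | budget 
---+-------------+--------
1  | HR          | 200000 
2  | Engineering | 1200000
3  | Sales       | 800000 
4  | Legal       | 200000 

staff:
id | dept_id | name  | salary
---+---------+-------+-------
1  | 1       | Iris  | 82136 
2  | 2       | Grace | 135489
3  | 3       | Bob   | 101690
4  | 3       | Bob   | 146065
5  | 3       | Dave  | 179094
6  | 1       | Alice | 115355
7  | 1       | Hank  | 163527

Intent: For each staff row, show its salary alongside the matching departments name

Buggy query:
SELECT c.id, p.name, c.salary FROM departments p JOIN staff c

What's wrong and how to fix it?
Bug: JOIN with no ON clause produces a cartesian product; every staff row pairs with every departments row

Fix: Add ON c.dept_id = p.id to the JOIN

Corrected query:
SELECT c.id, p.name, c.salary FROM departments p JOIN staff c ON c.dept_id = p.id

Result:
id | name        | salary
---+-------------+-------
1  | HR          | 82136 
2  | Engineering | 135489
3  | Sales       | 101690
4  | Sales       | 146065
5  | Sales       | 179094
6  | HR          | 115355
7  | HR          | 163527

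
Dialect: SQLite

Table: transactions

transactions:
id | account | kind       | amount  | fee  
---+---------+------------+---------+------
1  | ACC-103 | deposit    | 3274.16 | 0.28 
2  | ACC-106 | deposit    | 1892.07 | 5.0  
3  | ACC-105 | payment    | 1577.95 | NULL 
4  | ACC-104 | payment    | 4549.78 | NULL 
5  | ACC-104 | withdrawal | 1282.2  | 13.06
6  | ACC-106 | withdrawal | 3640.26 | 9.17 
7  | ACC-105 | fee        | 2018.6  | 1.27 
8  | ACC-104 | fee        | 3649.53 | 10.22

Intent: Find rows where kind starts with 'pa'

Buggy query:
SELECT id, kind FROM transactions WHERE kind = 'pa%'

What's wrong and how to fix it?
Bug: Wildcards only work with LIKE; '=' treats '%' as a literal character

Fix: Use LIKE for wildcard pattern matching

Corrected query:
SELECT id, kind FROM transactions WHERE kind LIKE 'pa%'

Result:
id | kind   
---+--------
3  | payment
4  | payment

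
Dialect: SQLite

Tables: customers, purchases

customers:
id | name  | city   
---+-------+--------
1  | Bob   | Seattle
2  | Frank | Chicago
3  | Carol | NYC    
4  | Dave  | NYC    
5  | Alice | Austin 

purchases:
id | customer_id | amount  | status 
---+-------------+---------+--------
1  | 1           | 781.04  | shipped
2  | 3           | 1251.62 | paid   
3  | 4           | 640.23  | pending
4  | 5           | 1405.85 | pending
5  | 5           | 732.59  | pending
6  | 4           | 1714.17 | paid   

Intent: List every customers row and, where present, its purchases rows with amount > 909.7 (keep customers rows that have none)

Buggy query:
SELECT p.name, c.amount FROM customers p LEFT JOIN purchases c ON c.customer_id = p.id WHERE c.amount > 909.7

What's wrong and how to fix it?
Bug: Filtering c.amount in WHERE discards the NULL rows produced by LEFT JOIN, turning it into an inner join

Fix: Move the right-table condition into the ON clause so unmatched parents are kept

Corrected query:
SELECT p.name, c.amount FROM customers p LEFT JOIN purchases c ON c.customer_id = p.id AND c.amount > 909.7

Result:
name  | amount 
------+--------
Bob   | NULL   
Frank | NULL   
Carol | 1251.62
Dave  | 1714.17
Alice | 1405.85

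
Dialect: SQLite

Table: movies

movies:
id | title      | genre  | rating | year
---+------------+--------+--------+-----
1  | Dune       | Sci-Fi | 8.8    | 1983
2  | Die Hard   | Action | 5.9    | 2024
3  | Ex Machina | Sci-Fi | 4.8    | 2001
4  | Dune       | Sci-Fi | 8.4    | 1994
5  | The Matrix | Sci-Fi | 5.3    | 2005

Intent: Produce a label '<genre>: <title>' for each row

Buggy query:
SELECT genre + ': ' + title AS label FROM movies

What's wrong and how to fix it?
Bug: SQLite uses || for string concatenation; + coerces text to numbers (yielding 0)

Fix: Use the || operator for string concatenation

Corrected query:
SELECT genre || ': ' || title AS label FROM movies

Result:
label             
------------------
Sci-Fi: Dune      
Action: Die Hard  
Sci-Fi: Ex Machina
Sci-Fi: Dune      
Sci-Fi: The Matrix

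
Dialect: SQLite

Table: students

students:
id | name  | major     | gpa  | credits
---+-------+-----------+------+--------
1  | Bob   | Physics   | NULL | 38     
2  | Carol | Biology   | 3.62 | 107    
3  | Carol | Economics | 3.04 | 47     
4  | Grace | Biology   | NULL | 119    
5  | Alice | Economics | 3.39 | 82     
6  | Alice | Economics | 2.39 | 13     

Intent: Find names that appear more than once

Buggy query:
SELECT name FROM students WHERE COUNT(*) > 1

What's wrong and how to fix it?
Bug: COUNT(*) is an aggregate and cannot be used in WHERE

Fix: GROUP BY name, then filter groups with HAVING COUNT(*) > 1

Corrected query:
SELECT name FROM students GROUP BY name HAVING COUNT(*) > 1

Result:
name 
-----
Alice
Carol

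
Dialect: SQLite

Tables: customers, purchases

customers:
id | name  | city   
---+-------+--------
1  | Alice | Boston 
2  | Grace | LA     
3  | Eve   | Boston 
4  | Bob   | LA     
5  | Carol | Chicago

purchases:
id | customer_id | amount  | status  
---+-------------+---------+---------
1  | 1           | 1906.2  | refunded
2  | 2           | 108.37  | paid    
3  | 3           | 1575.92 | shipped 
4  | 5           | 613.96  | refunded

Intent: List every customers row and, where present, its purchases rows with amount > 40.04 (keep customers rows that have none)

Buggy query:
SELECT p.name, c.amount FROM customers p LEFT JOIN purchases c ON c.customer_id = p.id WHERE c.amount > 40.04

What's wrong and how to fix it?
Bug: A WHERE condition on the right-hand table after LEFT JOIN drops unmatched parents

Fix: Put 'c.amount > 40.04' in the JOIN's ON clause instead of WHERE

Corrected query:
SELECT p.name, c.amount FROM customers p LEFT JOIN purchases c ON c.customer_id = p.id AND c.amount > 40.04

Result:
name  | amount 
------+--------
Alice | 1906.2 
Grace | 108.37 
Eve   | 1575.92
Bob   | NULL   
Carol | 613.96 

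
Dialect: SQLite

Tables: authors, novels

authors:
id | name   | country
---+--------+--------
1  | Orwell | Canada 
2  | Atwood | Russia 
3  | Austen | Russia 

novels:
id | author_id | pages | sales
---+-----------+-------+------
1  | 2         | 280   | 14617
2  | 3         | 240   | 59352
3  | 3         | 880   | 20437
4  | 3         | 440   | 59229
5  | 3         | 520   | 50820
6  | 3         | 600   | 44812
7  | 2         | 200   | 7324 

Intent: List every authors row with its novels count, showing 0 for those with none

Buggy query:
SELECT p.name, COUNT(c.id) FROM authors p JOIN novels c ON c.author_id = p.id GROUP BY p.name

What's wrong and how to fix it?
Bug: An inner join excludes parents with zero children

Fix: Use LEFT JOIN so parents without children still appear (COUNT(c.id) gives 0)

Corrected query:
SELECT p.name, COUNT(c.id) FROM authors p LEFT JOIN novels c ON c.author_id = p.id GROUP BY p.name

Result:
name   | COUNT(c.id)
-------+------------
Atwood | 2          
Austen | 5          
Orwell | 0          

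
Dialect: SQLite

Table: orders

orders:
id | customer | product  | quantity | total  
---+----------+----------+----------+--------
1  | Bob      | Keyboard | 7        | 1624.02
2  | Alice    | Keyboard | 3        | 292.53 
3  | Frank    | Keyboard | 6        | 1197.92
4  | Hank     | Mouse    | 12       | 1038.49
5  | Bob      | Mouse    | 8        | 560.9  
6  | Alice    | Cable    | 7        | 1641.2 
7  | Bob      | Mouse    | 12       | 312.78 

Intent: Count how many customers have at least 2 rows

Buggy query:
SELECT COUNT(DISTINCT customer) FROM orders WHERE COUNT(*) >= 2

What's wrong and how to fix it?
Bug: COUNT(*) cannot appear in WHERE; the per-group count doesn't exist yet

Fix: Use a subquery that GROUPs and filters with HAVING, then count its rows

Corrected query:
SELECT COUNT(*) FROM (SELECT customer FROM orders GROUP BY customer HAVING COUNT(*) >= 2)

Result:
COUNT(*)
--------
2       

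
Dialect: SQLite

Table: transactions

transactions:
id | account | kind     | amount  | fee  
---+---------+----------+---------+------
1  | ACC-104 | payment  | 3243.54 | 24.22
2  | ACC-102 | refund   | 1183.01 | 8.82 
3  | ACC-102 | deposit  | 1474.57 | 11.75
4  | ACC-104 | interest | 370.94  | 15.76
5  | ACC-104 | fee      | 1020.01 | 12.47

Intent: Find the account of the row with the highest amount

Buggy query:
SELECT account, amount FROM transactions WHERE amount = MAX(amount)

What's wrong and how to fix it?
Bug: WHERE is evaluated per row; an aggregate over the whole table isn't defined there

Fix: Wrap MAX in a scalar subquery so WHERE compares against a single value

Corrected query:
SELECT account, amount FROM transactions WHERE amount = (SELECT MAX(amount) FROM transactions)

Result:
account | amount 
--------+--------
ACC-104 | 3243.54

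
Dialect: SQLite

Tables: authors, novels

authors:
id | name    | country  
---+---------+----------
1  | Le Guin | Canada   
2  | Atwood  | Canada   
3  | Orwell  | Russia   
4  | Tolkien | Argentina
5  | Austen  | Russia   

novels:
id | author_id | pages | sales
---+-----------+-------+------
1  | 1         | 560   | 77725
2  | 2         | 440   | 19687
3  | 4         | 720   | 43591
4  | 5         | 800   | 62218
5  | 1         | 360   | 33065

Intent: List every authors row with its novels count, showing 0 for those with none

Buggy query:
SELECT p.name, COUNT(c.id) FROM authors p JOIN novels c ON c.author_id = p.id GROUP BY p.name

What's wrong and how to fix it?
Bug: INNER JOIN drops authors rows that have no matching novels rows

Fix: Switch to LEFT JOIN to retain unmatched parent rows

Corrected query:
SELECT p.name, COUNT(c.id) FROM authors p LEFT JOIN novels c ON c.author_id = p.id GROUP BY p.name

Result:
name    | COUNT(c.id)
--------+------------
Atwood  | 1          
Austen  | 1          
Le Guin | 2          
Orwell  | 0          
Tolkien | 1          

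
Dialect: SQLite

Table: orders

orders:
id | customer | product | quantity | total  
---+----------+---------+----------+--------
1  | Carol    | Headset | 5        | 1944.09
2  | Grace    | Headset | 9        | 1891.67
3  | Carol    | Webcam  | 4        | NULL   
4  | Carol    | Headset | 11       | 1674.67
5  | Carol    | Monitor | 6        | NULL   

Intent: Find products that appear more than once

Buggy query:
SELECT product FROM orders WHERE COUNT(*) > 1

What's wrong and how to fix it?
Bug: WHERE can't reference COUNT(*); aggregates are computed after WHERE

Fix: GROUP BY product, then filter groups with HAVING COUNT(*) > 1

Corrected query:
SELECT product FROM orders GROUP BY product HAVING COUNT(*) > 1

Result:
product
-------
Headset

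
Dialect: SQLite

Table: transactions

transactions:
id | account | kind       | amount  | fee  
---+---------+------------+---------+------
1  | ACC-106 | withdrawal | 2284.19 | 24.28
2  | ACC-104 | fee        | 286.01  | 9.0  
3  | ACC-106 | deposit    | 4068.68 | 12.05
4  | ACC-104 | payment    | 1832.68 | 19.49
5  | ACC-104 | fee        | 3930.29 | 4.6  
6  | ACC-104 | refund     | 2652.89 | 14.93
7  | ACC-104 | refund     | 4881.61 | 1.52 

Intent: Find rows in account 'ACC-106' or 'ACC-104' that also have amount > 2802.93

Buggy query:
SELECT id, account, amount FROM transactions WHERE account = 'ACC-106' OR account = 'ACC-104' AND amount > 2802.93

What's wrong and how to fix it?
Bug: Without parentheses, AND is evaluated before OR, so the amount filter only applies to the 'ACC-104' branch

Fix: Group the OR with parentheses (or use IN), then AND the threshold

Corrected query:
SELECT id, account, amount FROM transactions WHERE (account = 'ACC-106' OR account = 'ACC-104') AND amount > 2802.93

Result:
id | account | amount 
---+---------+--------
3  | ACC-106 | 4068.68
5  | ACC-104 | 3930.29
7  | ACC-104 | 4881.61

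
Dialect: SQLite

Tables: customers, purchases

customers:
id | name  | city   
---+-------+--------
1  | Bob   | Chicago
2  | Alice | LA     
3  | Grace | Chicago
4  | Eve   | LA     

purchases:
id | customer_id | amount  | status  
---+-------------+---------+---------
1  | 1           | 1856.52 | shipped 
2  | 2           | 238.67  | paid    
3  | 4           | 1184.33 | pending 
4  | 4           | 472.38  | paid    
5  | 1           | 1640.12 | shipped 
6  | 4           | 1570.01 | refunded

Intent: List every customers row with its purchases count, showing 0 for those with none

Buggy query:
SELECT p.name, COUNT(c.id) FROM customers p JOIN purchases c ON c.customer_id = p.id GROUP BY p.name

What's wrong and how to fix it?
Bug: An inner join excludes parents with zero children

Fix: Use LEFT JOIN so parents without children still appear (COUNT(c.id) gives 0)

Corrected query:
SELECT p.name, COUNT(c.id) FROM customers p LEFT JOIN purchases c ON c.customer_id = p.id GROUP BY p.name

Result:
name  | COUNT(c.id)
------+------------
Alice | 1          
Bob   | 2          
Eve   | 3          
Grace | 0          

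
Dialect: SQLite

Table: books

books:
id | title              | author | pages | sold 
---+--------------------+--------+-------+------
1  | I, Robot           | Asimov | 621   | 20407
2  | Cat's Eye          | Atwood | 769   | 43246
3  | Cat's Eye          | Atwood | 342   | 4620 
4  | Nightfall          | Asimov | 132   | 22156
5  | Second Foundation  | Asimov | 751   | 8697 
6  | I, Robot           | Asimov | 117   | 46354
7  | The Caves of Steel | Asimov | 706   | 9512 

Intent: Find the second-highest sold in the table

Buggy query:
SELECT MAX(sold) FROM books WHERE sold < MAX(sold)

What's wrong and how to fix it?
Bug: The inner MAX is an aggregate inside WHERE, which is not allowed

Fix: Put the inner MAX in a scalar subquery

Corrected query:
SELECT MAX(sold) FROM books WHERE sold < (SELECT MAX(sold) FROM books)

Result:
MAX(sold)
---------
43246    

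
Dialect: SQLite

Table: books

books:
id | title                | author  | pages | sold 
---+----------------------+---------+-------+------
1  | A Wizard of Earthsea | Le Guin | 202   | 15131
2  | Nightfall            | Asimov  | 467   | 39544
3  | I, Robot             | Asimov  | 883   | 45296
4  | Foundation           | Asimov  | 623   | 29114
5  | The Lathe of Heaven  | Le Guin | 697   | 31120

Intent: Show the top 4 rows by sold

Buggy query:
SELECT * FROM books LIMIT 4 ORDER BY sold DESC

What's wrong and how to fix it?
Bug: ORDER BY cannot follow LIMIT; LIMIT is the final clause

Fix: Swap the clauses: ORDER BY first, then LIMIT

Corrected query:
SELECT * FROM books ORDER BY sold DESC LIMIT 4

Result:
id | title               | author  | pages | sold 
---+---------------------+---------+-------+------
3  | I, Robot            | Asimov  | 883   | 45296
2  | Nightfall           | Asimov  | 467   | 39544
5  | The Lathe of Heaven | Le Guin | 697   | 31120
4  | Foundation          | Asimov  | 623   | 29114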